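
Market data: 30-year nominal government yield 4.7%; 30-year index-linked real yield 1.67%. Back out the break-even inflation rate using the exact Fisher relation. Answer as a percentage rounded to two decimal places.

(1 + π) = (1 + i)/(1 + r) = 1.04700 / 1.01670 = 1.029802
Break-even inflation = 1.029802 − 1 → 2.98%.

2.98%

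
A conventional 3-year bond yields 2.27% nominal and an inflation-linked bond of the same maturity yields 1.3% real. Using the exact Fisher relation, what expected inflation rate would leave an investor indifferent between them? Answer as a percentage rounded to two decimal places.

(1 + π) = (1 + i)/(1 + r) = 1.02270 / 1.01300 = 1.009576
Break-even inflation = 1.009576 − 1 → 0.96%.

0.96%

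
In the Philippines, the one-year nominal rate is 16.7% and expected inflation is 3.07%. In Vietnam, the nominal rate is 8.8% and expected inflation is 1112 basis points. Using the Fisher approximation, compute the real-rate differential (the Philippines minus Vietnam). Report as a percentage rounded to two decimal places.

15.95%

The Philippines: 16.7% − 3.07% = 13.630%
Vietnam: 8.8% − 11.12% = -2.320%
Differential = 15.950% → 15.95%.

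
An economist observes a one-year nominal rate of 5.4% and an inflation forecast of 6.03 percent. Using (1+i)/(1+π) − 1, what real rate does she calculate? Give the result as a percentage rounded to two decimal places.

By the Fisher identity, 1 + r = (1 + i)/(1 + π).
1 + r = 1.05400 / 1.06030 = 0.994058
r = 0.994058 − 1 = -0.5942%, i.e. -0.59%.

-0.59%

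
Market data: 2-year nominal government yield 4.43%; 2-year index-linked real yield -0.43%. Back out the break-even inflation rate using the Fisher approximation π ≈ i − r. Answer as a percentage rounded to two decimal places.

4.86%

π ≈ i − r = 4.43% − (-0.43%) → 4.86%.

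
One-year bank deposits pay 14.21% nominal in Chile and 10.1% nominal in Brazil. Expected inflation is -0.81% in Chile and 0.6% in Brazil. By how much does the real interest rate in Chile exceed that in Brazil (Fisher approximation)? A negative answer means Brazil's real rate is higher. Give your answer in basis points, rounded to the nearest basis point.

552 basis points

Chile: 14.21% − (-0.81%) = 15.020%
Brazil: 10.1% − 0.6% = 9.500%
Differential = 5.520% → 552 basis points.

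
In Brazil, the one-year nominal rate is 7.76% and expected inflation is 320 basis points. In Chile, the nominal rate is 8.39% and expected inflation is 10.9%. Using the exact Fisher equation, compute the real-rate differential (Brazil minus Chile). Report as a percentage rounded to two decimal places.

Brazil: (1 + 0.0776)/(1 + 0.0320) − 1 = 4.4186%
Chile: (1 + 0.0839)/(1 + 0.1090) − 1 = -2.2633%
Differential = 4.4186% − (-2.2633%) = 6.6819% → 6.68%.

6.68%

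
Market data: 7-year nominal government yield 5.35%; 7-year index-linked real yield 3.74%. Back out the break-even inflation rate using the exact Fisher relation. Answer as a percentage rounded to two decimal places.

(1 + π) = (1 + i)/(1 + r) = 1.05350 / 1.03740 = 1.015520
Break-even inflation = 1.015520 − 1 → 1.55%.

1.55%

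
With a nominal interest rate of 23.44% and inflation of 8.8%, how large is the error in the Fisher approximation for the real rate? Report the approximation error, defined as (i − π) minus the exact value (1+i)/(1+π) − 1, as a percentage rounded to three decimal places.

1.184%

Approximate: r ≈ 23.440% − 8.800% = 14.6400%
Exact: (1 + 0.2344)/(1 + 0.0880) − 1 = 13.4559%
Error = 14.6400% − 13.4559% = 1.1841% → 1.184%.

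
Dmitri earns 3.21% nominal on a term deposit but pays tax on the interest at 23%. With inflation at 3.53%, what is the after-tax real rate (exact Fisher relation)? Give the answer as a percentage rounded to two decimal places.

-1.02%

After-tax nominal return = 3.21% × (1 − 0.23) = 2.4717%.
1 + r = 1.024717 / 1.03530 = 0.989778
After-tax real rate = 0.989778 − 1 → -1.02%.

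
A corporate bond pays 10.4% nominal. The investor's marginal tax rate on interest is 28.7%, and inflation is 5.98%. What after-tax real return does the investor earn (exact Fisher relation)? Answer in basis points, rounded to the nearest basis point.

135 basis points

After-tax nominal return = 10.4% × (1 − 0.287) = 7.4152%.
1 + r = 1.074152 / 1.05980 = 1.013542
After-tax real rate = 1.013542 − 1 → 135 basis points.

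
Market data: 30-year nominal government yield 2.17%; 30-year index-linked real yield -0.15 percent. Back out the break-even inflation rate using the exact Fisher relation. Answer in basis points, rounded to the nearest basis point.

232 basis points

(1 + π) = (1 + i)/(1 + r) = 1.02170 / 0.99850 = 1.023235
Break-even inflation = 1.023235 − 1 → 232 basis points.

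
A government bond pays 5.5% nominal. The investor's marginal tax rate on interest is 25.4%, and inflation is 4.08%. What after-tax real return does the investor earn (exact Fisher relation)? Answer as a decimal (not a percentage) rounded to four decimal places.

After-tax nominal return = 5.5% × (1 − 0.254) = 4.1030%.
1 + r = 1.04103 / 1.04080 = 1.000221
After-tax real rate = 1.000221 − 1 → 0.0002.

0.0002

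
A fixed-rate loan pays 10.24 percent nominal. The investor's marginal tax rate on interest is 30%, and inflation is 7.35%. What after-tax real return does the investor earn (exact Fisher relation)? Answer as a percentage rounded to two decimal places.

After-tax nominal return = 10.24% × (1 − 0.3) = 7.1680%.
1 + r = 1.07168 / 1.07350 = 0.998305
After-tax real rate = 0.998305 − 1 → -0.17%.

-0.17%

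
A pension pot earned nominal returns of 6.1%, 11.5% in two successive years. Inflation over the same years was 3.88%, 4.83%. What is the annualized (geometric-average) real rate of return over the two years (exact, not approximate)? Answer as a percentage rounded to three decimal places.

Compound the nominal returns: 1.0610 × 1.1150 = 1.183015000.
Compound inflation: 1.0388 × 1.0483 = 1.088974040.
Deflate: 1.183015000 / 1.088974040 = 1.086357394.
Annualized real rate = 1.086357394^(1/2) − 1 = 4.22847% → 4.228%.

4.228%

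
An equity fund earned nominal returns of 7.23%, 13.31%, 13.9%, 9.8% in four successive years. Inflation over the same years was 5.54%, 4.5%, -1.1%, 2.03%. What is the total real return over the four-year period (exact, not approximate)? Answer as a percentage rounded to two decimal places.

36.54%

Compound the nominal returns: 1.0723 × 1.1331 × 1.1390 × 1.0980 = 1.519535.
Compound inflation: 1.0554 × 1.0450 × 0.9890 × 1.0203 = 1.112904.
Deflate: 1.519535 / 1.112904 = 1.365378.
Total real return = 1.365378 − 1 → 36.54%.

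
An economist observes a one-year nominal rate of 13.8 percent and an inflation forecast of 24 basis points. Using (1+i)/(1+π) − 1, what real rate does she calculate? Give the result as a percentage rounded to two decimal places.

1 + r = 1.13800 / 1.00240 = 1.135275
r = 1.135275 − 1 = 13.5275%, i.e. 13.53%.

13.53%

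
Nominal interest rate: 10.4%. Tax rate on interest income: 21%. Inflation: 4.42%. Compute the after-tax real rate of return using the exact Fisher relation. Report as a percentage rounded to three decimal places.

After-tax nominal return = 10.4% × (1 − 0.21) = 8.2160%.
1 + r = 1.08216 / 1.04420 = 1.036353
After-tax real rate = 1.036353 − 1 → 3.635%.

3.635%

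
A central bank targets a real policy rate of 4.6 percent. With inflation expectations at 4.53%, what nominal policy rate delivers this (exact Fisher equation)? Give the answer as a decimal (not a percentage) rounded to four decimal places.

(1 + i) = (1 + r)(1 + π) = 1.04600 × 1.04530 = 1.0933838
i = 1.0933838 − 1, so the required nominal rate is 0.0934.

0.0934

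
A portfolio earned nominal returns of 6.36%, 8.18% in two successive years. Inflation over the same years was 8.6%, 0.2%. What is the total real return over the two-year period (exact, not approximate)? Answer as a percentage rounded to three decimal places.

5.737%

Compound the nominal returns: 1.0636 × 1.0818 = 1.150602.
Compound inflation: 1.0860 × 1.0020 = 1.088172.
Deflate: 1.150602 / 1.088172 = 1.057372.
Total real return = 1.057372 − 1 → 5.737%.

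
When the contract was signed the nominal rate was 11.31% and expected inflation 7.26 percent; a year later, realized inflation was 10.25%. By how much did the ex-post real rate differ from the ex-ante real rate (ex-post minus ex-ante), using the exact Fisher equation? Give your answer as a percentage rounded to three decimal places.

Ex-ante: (1 + 0.1131)/(1 + 0.0726) − 1 = 3.7759%
Ex-post: (1 + 0.1131)/(1 + 0.1025) − 1 = 0.9615%
Difference (ex-post − ex-ante) = -2.8144% → -2.814%.

-2.814%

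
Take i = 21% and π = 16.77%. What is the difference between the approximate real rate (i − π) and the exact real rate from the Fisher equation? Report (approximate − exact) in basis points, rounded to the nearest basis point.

61 basis points

Approximate: r ≈ 21.000% − 16.770% = 4.2300%
Exact: (1 + 0.2100)/(1 + 0.1677) − 1 = 3.6225%
Error = 4.2300% − 3.6225% = 0.6075% → 61 basis points.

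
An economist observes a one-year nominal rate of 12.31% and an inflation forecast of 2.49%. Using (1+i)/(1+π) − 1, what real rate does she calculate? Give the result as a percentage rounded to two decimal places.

9.58%

1 + r = 1.12310 / 1.02490 = 1.095814
r = 1.095814 − 1 = 9.5814%, i.e. 9.58%.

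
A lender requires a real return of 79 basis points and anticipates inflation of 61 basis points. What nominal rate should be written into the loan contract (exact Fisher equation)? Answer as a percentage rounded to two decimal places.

(1 + i) = (1 + r)(1 + π) = 1.00790 × 1.00610 = 1.01404819
i = 1.01404819 − 1, so the required nominal rate is 1.40%.

1.40%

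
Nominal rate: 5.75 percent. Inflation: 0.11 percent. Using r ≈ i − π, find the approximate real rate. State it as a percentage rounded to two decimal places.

5.64%

r ≈ i − π = 5.75% − 0.11% = 5.64%.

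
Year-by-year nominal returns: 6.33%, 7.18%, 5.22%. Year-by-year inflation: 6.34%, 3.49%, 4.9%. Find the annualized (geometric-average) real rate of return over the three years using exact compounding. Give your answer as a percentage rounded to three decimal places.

Compound the nominal returns: 1.0633 × 1.0718 × 1.0522 = 1.19913441.
Compound inflation: 1.0634 × 1.0349 × 1.0490 = 1.15443778.
Deflate: 1.19913441 / 1.15443778 = 1.03871722.
Annualized real rate = 1.03871722^(1/3) − 1 = 1.2743% → 1.274%.

1.274%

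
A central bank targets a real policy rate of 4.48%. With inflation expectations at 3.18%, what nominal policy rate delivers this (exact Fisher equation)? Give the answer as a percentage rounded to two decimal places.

(1 + i) = (1 + r)(1 + π) = 1.04480 × 1.03180 = 1.07802464
i = 1.07802464 − 1, so the required nominal rate is 7.80%.

7.80%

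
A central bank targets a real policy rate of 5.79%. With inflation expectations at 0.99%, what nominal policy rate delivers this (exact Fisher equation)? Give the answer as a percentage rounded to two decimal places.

6.84%

(1 + i) = (1 + r)(1 + π) = 1.05790 × 1.00990 = 1.06837321
i = 1.06837321 − 1, so the required nominal rate is 6.84%.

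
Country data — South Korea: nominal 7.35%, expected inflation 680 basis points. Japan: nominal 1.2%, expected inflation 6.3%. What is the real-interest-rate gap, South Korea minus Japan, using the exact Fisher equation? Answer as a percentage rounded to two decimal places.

South Korea: (1 + 0.0735)/(1 + 0.0680) − 1 = 0.5150%
Japan: (1 + 0.0120)/(1 + 0.0630) − 1 = -4.7977%
Differential = 0.5150% − (-4.7977%) = 5.3127% → 5.31%.

5.31%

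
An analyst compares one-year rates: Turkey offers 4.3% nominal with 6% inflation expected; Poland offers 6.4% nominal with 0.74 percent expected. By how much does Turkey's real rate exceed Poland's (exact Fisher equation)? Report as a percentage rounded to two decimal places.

Turkey: (1 + 0.0430)/(1 + 0.0600) − 1 = -1.6038%
Poland: (1 + 0.0640)/(1 + 0.0074) − 1 = 5.6184%
Differential = -1.6038% − 5.6184% = -7.2222% → -7.22%.

-7.22%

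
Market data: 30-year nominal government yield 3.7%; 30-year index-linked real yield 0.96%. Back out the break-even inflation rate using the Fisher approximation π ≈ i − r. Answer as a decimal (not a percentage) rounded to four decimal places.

0.0274

π ≈ i − r = 3.7% − 0.96% → 0.0274.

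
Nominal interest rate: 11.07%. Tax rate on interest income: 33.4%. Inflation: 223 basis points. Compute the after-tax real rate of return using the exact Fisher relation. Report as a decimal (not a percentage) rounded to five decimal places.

After-tax nominal return = 11.07% × (1 − 0.334) = 7.37262%.
1 + r = 1.0737262 / 1.02230 = 1.050304
After-tax real rate = 1.050304 − 1 → 0.05030.

0.05030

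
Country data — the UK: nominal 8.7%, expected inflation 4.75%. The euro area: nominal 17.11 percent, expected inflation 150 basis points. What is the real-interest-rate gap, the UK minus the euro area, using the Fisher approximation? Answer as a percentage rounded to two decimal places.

The UK: 8.7% − 4.75% = 3.950%
The euro area: 17.11% − 1.5% = 15.610%
Differential = -11.660% → -11.66%.

-11.66%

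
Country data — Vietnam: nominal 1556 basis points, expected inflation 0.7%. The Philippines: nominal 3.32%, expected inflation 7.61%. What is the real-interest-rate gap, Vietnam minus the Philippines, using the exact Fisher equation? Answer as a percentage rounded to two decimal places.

18.74%

Vietnam: (1 + 0.1556)/(1 + 0.0070) − 1 = 14.7567%
The Philippines: (1 + 0.0332)/(1 + 0.0761) − 1 = -3.9866%
Differential = 14.7567% − (-3.9866%) = 18.7433% → 18.74%.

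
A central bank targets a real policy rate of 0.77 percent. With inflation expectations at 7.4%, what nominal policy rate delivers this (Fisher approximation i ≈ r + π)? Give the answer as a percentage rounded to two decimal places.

i ≈ r + π = 0.77% + 7.4% = 8.17%.

8.17%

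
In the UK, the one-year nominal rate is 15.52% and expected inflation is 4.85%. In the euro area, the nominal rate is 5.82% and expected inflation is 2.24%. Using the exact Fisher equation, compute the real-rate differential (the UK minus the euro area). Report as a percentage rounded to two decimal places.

6.67%

The UK: (1 + 0.1552)/(1 + 0.0485) − 1 = 10.1764%
The euro area: (1 + 0.0582)/(1 + 0.0224) − 1 = 3.5016%
Differential = 10.1764% − 3.5016% = 6.6749% → 6.67%.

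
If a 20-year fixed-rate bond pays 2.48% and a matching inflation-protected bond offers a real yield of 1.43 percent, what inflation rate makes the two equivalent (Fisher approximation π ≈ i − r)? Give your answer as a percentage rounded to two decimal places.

π ≈ i − r = 2.48% − 1.43% → 1.05%.

1.05%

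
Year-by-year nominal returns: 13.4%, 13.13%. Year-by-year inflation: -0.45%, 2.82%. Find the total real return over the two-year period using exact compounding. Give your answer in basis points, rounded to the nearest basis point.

Nominal growth factor = 1.1340 × 1.1313 = 1.282894
Price-level growth factor = 0.9955 × 1.0282 = 1.023573
Real growth factor = 1.282894 / 1.023573 = 1.253349
Total real return = 1.253349 − 1 → 2533 basis points.

2533 basis points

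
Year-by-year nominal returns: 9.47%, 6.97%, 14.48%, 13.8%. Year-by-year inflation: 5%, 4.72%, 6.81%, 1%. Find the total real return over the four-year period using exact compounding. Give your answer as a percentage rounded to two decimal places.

28.61%

Nominal growth factor = 1.0947 × 1.0697 × 1.1448 × 1.1380 = 1.525559
Price-level growth factor = 1.0500 × 1.0472 × 1.0681 × 1.0100 = 1.186184
Real growth factor = 1.525559 / 1.186184 = 1.286106
Total real return = 1.286106 − 1 → 28.61%.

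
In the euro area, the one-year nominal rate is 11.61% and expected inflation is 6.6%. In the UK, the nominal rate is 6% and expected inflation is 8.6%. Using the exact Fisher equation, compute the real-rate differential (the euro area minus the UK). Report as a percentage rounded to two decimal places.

The euro area: (1 + 0.1161)/(1 + 0.0660) − 1 = 4.6998%
The UK: (1 + 0.0600)/(1 + 0.0860) − 1 = -2.3941%
Differential = 4.6998% − (-2.3941%) = 7.0939% → 7.09%.

7.09%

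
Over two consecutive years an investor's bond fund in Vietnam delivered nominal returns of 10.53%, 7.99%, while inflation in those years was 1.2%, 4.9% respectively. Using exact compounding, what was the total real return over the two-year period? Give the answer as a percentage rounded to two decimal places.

12.44%

Nominal growth factor = 1.1053 × 1.0799 = 1.193613
Price-level growth factor = 1.0120 × 1.0490 = 1.061588
Real growth factor = 1.193613 / 1.061588 = 1.124366
Total real return = 1.124366 − 1 → 12.44%.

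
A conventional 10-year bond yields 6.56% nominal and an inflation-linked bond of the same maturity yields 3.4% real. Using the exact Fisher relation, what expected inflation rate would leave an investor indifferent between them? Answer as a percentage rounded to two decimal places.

(1 + π) = (1 + i)/(1 + r) = 1.06560 / 1.03400 = 1.030561
Break-even inflation = 1.030561 − 1 → 3.06%.

3.06%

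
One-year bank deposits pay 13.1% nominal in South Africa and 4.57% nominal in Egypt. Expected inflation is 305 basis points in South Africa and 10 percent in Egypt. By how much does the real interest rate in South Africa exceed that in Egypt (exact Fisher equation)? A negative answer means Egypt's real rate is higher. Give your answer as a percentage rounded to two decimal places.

14.69%

South Africa: (1 + 0.1310)/(1 + 0.0305) − 1 = 9.7525%
Egypt: (1 + 0.0457)/(1 + 0.1000) − 1 = -4.9364%
Differential = 9.7525% − (-4.9364%) = 14.6889% → 14.69%.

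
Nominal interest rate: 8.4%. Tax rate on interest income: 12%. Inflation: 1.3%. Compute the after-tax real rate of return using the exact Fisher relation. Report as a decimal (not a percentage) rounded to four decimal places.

0.0601

After-tax nominal return = 8.4% × (1 − 0.12) = 7.3920%.
1 + r = 1.07392 / 1.01300 = 1.060138
After-tax real rate = 1.060138 − 1 → 0.0601.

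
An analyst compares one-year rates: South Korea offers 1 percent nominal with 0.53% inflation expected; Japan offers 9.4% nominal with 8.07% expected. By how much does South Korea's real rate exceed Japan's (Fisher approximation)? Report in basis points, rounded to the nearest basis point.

-86 basis points

South Korea: 1% − 0.53% = 0.470%
Japan: 9.4% − 8.07% = 1.330%
Differential = -0.860% → -86 basis points.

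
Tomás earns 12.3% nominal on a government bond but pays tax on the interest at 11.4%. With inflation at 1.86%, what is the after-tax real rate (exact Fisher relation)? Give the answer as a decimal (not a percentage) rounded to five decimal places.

After-tax nominal return = 12.3% × (1 − 0.114) = 10.8978%.
1 + r = 1.108978 / 1.01860 = 1.088728
After-tax real rate = 1.088728 − 1 → 0.08873.

0.08873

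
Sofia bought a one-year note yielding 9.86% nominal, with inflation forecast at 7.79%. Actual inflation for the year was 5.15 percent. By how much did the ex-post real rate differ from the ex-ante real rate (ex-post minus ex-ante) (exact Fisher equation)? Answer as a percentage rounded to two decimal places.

2.56%

Ex-ante: (1 + 0.0986)/(1 + 0.0779) − 1 = 1.9204%
Ex-post: (1 + 0.0986)/(1 + 0.0515) − 1 = 4.4793%
Difference (ex-post − ex-ante) = 2.5589% → 2.56%.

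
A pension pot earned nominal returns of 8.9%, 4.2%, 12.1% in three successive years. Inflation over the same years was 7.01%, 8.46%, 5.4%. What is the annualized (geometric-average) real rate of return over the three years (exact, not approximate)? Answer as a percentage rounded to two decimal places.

Nominal growth factor = 1.0890 × 1.0420 × 1.1210 = 1.27204130
Price-level growth factor = 1.0701 × 1.0846 × 1.0540 = 1.22330450
Real growth factor = 1.27204130 / 1.22330450 = 1.03984028
Annualized real rate = 1.03984028^(1/3) − 1 = 1.3108% → 1.31%.

1.31%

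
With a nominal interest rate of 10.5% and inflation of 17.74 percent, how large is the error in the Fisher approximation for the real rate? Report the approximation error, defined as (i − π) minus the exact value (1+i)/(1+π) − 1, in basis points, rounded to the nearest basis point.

-109 basis points

Approximate: r ≈ 10.500% − 17.740% = -7.2400%
Exact: (1 + 0.1050)/(1 + 0.1774) − 1 = -6.1491%
Error = -7.2400% − (-6.1491%) = -1.0909% → -109 basis points.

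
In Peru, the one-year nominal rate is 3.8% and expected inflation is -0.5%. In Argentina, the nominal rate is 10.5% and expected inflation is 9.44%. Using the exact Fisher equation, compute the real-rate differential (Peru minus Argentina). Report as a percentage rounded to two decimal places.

3.35%

Peru: (1 + 0.0380)/(1 − 0.0050) − 1 = 4.3216%
Argentina: (1 + 0.1050)/(1 + 0.0944) − 1 = 0.9686%
Differential = 4.3216% − 0.9686% = 3.3530% → 3.35%.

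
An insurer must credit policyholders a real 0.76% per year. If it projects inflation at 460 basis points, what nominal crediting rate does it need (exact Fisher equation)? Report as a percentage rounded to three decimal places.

(1 + i) = (1 + r)(1 + π) = 1.00760 × 1.04600 = 1.0539496
i = 1.0539496 − 1, so the required nominal rate is 5.395%.

5.395%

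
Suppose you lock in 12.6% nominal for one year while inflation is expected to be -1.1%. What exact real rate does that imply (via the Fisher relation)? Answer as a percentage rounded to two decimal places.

By the Fisher relation, 1 + r = (1 + i)/(1 + π).
1 + r = 1.12600 / 0.98900 = 1.138524
r = 1.138524 − 1 = 13.8524%, i.e. 13.85%.

13.85%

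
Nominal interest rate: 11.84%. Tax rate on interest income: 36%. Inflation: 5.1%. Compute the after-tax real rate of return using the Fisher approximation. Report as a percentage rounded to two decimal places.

2.48%

After-tax nominal return = 11.84% × (1 − 0.36) = 7.5776%.
r ≈ 7.5776% − 5.1% → 2.48%.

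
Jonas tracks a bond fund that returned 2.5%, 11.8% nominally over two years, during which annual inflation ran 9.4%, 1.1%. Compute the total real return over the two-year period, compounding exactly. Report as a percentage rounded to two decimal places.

Nominal growth factor = 1.0250 × 1.1180 = 1.145950
Price-level growth factor = 1.0940 × 1.0110 = 1.106034
Real growth factor = 1.145950 / 1.106034 = 1.036089
Total real return = 1.036089 − 1 → 3.61%.

3.61%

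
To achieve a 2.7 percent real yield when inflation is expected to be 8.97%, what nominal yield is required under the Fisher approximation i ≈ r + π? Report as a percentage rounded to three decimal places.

i ≈ r + π = 2.7% + 8.97% = 11.670%.

11.670%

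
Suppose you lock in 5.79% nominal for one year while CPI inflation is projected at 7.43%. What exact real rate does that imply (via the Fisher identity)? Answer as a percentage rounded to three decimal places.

By the Fisher identity, 1 + r = (1 + i)/(1 + π).
1 + r = 1.05790 / 1.07430 = 0.984734
r = 0.984734 − 1 = -1.5266%, i.e. -1.527%.

-1.527%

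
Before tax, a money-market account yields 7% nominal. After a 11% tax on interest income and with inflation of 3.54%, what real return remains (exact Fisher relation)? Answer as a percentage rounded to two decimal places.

After-tax nominal return = 7% × (1 − 0.11) = 6.2300%.
1 + r = 1.06230 / 1.03540 = 1.025980
After-tax real rate = 1.025980 − 1 → 2.60%.

2.60%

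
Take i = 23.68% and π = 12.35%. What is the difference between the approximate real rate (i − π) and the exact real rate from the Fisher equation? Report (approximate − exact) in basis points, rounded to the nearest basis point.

125 basis points

Approximate: r ≈ 23.680% − 12.350% = 11.3300%
Exact: (1 + 0.2368)/(1 + 0.1235) − 1 = 10.0846%
Error = 11.3300% − 10.0846% = 1.2454% → 125 basis points.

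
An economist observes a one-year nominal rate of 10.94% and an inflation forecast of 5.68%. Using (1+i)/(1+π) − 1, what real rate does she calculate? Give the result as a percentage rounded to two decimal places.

4.98%

By the Fisher identity, 1 + r = (1 + i)/(1 + π).
1 + r = 1.10940 / 1.05680 = 1.049773
r = 1.049773 − 1 = 4.9773%, i.e. 4.98%.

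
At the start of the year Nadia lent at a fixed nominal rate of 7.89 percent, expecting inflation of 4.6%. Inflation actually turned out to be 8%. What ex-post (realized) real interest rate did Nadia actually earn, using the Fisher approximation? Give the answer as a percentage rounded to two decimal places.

Ex-post: 7.89% − 8% = -0.110%
So the realized real rate is -0.11%.

-0.11%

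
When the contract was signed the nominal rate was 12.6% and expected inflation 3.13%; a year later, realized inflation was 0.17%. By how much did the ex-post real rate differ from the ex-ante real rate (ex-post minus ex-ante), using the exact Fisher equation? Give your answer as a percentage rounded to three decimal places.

Ex-ante: (1 + 0.1260)/(1 + 0.0313) − 1 = 9.1826%
Ex-post: (1 + 0.1260)/(1 + 0.0017) − 1 = 12.4089%
Difference (ex-post − ex-ante) = 3.2263% → 3.226%.

3.226%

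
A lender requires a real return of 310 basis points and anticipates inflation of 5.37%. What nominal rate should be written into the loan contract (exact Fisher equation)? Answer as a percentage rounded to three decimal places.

(1 + i) = (1 + r)(1 + π) = 1.03100 × 1.05370 = 1.0863647
i = 1.0863647 − 1, so the required nominal rate is 8.636%.

8.636%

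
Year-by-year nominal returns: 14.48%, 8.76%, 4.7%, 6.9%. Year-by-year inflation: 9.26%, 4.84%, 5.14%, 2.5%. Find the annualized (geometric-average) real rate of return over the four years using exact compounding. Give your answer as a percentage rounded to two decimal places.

Nominal growth factor = 1.1448 × 1.0876 × 1.0470 × 1.0690 = 1.39355209
Price-level growth factor = 1.0926 × 1.0484 × 1.0514 × 1.0250 = 1.23446860
Real growth factor = 1.39355209 / 1.23446860 = 1.12886799
Annualized real rate = 1.12886799^(1/4) − 1 = 3.0768% → 3.08%.

3.08%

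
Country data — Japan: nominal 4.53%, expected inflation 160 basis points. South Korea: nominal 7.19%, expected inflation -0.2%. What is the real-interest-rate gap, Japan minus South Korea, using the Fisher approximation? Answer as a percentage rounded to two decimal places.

-4.46%

Japan: 4.53% − 1.6% = 2.930%
South Korea: 7.19% − (-0.2%) = 7.390%
Differential = -4.460% → -4.46%.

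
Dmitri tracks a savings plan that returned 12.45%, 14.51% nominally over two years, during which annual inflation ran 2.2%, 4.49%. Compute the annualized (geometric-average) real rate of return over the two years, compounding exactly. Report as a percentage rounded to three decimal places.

9.809%

Compound the nominal returns: 1.1245 × 1.1451 = 1.28766495.
Compound inflation: 1.0220 × 1.0449 = 1.06788780.
Deflate: 1.28766495 / 1.06788780 = 1.20580547.
Annualized real rate = 1.20580547^(1/2) − 1 = 9.8092% → 9.809%.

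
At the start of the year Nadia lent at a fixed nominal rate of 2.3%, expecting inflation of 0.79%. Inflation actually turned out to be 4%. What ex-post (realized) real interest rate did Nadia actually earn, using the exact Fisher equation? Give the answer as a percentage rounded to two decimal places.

-1.63%

Ex-post: (1 + 0.0230)/(1 + 0.0400) − 1 = -1.6346%
So the realized real rate is -1.63%.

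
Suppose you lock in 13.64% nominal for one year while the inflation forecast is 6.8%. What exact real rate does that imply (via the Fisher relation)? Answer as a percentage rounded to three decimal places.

By the Fisher relation, 1 + r = (1 + i)/(1 + π).
1 + r = 1.13640 / 1.06800 = 1.0640449
r = 1.0640449 − 1 = 6.40449%, i.e. 6.404%.

6.404%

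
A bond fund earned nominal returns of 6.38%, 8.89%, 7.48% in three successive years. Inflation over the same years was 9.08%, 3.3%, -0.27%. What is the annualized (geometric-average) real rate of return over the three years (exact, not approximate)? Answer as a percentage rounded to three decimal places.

Nominal growth factor = 1.0638 × 1.0889 × 1.0748 = 1.24501803
Price-level growth factor = 1.0908 × 1.0330 × 0.9973 = 1.12375405
Real growth factor = 1.24501803 / 1.12375405 = 1.10790972
Annualized real rate = 1.10790972^(1/3) − 1 = 3.4748% → 3.475%.

3.475%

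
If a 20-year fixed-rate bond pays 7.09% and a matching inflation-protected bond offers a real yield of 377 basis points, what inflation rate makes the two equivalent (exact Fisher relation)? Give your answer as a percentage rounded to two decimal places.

3.20%

(1 + π) = (1 + i)/(1 + r) = 1.07090 / 1.03770 = 1.031994
Break-even inflation = 1.031994 − 1 → 3.20%.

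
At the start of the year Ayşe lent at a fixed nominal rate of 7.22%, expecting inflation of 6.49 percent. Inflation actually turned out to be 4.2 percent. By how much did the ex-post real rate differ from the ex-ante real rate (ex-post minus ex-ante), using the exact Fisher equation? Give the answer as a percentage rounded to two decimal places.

2.21%

Ex-ante: (1 + 0.0722)/(1 + 0.0649) − 1 = 0.6855%
Ex-post: (1 + 0.0722)/(1 + 0.0420) − 1 = 2.8983%
Difference (ex-post − ex-ante) = 2.2128% → 2.21%.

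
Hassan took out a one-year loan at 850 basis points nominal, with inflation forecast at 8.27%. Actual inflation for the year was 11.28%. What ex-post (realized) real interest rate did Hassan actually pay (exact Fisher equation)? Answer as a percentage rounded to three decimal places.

-2.498%

Ex-post: (1 + 0.0850)/(1 + 0.1128) − 1 = -2.4982%
So the realized real rate is -2.498%.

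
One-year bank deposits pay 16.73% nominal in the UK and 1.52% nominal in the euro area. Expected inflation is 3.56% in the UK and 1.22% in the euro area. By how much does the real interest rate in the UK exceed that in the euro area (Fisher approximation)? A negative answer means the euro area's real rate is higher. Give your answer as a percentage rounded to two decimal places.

12.87%

The UK: 16.73% − 3.56% = 13.170%
The euro area: 1.52% − 1.22% = 0.300%
Differential = 12.870% → 12.87%.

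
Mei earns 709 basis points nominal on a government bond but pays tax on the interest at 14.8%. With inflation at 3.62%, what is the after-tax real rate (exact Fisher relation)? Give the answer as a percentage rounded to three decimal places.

2.336%

After-tax nominal return = 7.09% × (1 − 0.148) = 6.04068%.
1 + r = 1.0604068 / 1.03620 = 1.023361
After-tax real rate = 1.023361 − 1 → 2.336%.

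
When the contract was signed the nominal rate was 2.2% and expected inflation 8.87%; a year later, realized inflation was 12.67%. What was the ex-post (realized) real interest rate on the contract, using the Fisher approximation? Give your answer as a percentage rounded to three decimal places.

Ex-post: 2.2% − 12.67% = -10.470%
So the realized real rate is -10.470%.

-10.470%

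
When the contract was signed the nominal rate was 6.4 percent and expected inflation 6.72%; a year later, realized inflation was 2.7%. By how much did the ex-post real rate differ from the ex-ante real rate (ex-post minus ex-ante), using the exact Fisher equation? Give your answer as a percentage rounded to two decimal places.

3.90%

Ex-ante: (1 + 0.0640)/(1 + 0.0672) − 1 = -0.2999%
Ex-post: (1 + 0.0640)/(1 + 0.0270) − 1 = 3.6027%
Difference (ex-post − ex-ante) = 3.9026% → 3.90%.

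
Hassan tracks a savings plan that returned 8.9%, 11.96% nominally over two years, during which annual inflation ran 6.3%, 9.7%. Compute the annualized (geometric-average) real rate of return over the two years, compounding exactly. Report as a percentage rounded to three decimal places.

2.253%

Nominal growth factor = 1.0890 × 1.1196 = 1.21924440
Price-level growth factor = 1.0630 × 1.0970 = 1.16611100
Real growth factor = 1.21924440 / 1.16611100 = 1.04556462
Annualized real rate = 1.04556462^(1/2) − 1 = 2.2529% → 2.253%.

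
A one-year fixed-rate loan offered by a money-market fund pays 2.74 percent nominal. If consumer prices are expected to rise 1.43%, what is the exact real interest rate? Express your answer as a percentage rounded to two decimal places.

By the Fisher equation, 1 + r = (1 + i)/(1 + π).
1 + r = 1.02740 / 1.01430 = 1.012915
r = 1.012915 − 1 = 1.2915%, i.e. 1.29%.

1.29%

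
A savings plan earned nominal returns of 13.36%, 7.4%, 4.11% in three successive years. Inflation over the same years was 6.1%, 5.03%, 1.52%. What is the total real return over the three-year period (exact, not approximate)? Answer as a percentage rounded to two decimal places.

12.04%

Compound the nominal returns: 1.1336 × 1.0740 × 1.0411 = 1.267525.
Compound inflation: 1.0610 × 1.0503 × 1.0152 = 1.131307.
Deflate: 1.267525 / 1.131307 = 1.120408.
Total real return = 1.120408 − 1 → 12.04%.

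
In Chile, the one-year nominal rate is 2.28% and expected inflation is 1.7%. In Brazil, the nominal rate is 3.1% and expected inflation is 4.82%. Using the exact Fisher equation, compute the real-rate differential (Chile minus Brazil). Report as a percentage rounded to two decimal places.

2.21%

Chile: (1 + 0.0228)/(1 + 0.0170) − 1 = 0.5703%
Brazil: (1 + 0.0310)/(1 + 0.0482) − 1 = -1.6409%
Differential = 0.5703% − (-1.6409%) = 2.2112% → 2.21%.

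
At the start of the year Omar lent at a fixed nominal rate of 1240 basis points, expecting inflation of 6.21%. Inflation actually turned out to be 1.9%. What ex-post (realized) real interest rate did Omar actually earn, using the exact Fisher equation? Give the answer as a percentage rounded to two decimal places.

10.30%

Ex-post: (1 + 0.1240)/(1 + 0.0190) − 1 = 10.3042%
So the realized real rate is 10.30%.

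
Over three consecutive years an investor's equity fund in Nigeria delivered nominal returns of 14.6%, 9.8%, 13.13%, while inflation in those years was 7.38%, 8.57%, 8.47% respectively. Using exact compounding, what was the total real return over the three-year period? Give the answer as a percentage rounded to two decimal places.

12.57%

Nominal growth factor = 1.1460 × 1.0980 × 1.1313 = 1.423524
Price-level growth factor = 1.0738 × 1.0857 × 1.0847 = 1.264570
Real growth factor = 1.423524 / 1.264570 = 1.125698
Total real return = 1.125698 − 1 → 12.57%.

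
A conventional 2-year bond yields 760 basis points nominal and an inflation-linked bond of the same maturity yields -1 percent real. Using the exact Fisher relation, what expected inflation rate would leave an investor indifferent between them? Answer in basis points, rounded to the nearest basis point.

869 basis points

(1 + π) = (1 + i)/(1 + r) = 1.07600 / 0.99000 = 1.086869
Break-even inflation = 1.086869 − 1 → 869 basis points.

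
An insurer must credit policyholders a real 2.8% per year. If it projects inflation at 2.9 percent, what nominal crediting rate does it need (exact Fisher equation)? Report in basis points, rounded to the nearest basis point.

(1 + i) = (1 + r)(1 + π) = 1.02800 × 1.02900 = 1.057812
i = 1.057812 − 1, so the required nominal rate is 578 basis points.

578 basis points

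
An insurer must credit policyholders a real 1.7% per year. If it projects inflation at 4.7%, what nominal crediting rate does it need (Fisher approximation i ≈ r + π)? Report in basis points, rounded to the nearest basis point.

i ≈ r + π = 1.7% + 4.7% = 640 basis points.

640 basis points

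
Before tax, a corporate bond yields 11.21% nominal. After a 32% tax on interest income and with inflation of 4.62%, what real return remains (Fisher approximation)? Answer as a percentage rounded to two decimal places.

After-tax nominal return = 11.21% × (1 − 0.32) = 7.6228%.
r ≈ 7.6228% − 4.62% → 3.00%.

3.00%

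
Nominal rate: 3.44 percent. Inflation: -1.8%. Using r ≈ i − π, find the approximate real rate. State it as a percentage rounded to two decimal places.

5.24%

r ≈ i − π = 3.44% − (-1.8%) = 5.24%.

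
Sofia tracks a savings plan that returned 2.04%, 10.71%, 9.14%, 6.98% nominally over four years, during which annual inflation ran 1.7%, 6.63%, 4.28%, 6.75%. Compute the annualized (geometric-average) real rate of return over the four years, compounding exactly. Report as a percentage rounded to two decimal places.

2.24%

Nominal growth factor = 1.0204 × 1.1071 × 1.0914 × 1.0698 = 1.31899711
Price-level growth factor = 1.0170 × 1.0663 × 1.0428 × 1.0675 = 1.20717232
Real growth factor = 1.31899711 / 1.20717232 = 1.09263366
Annualized real rate = 1.09263366^(1/4) − 1 = 2.2395% → 2.24%.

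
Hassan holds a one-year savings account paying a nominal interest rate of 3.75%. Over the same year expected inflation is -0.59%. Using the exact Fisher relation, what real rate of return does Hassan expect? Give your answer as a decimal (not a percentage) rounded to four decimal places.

1 + r = 1.03750 / 0.99410 = 1.043658
r = 1.043658 − 1 = 4.3658%, i.e. 0.0437.

0.0437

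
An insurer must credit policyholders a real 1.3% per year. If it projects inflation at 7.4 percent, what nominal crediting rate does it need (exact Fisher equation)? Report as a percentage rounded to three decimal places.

(1 + i) = (1 + r)(1 + π) = 1.01300 × 1.07400 = 1.087962
i = 1.087962 − 1, so the required nominal rate is 8.796%.

8.796%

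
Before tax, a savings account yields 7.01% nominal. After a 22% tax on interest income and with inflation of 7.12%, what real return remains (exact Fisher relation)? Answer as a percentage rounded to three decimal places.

After-tax nominal return = 7.01% × (1 − 0.22) = 5.4678%.
1 + r = 1.054678 / 1.07120 = 0.984576
After-tax real rate = 0.984576 − 1 → -1.542%.

-1.542%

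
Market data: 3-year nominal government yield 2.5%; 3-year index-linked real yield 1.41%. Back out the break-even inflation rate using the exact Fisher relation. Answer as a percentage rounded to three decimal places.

(1 + π) = (1 + i)/(1 + r) = 1.02500 / 1.01410 = 1.010748
Break-even inflation = 1.010748 − 1 → 1.075%.

1.075%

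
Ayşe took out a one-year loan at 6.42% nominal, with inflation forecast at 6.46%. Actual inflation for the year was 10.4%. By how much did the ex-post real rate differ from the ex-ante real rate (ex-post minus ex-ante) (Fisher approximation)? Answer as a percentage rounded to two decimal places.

Ex-ante: 6.42% − 6.46% = -0.040%
Ex-post: 6.42% − 10.4% = -3.980%
Difference (ex-post − ex-ante) = -3.9400% → -3.94%.

-3.94%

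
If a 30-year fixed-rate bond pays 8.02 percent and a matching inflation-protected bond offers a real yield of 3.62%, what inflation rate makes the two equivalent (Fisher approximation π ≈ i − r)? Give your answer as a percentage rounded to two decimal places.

4.40%

π ≈ i − r = 8.02% − 3.62% → 4.40%.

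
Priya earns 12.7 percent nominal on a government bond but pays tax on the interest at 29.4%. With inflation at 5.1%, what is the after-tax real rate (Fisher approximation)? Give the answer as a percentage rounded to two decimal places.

3.87%

After-tax nominal return = 12.7% × (1 − 0.294) = 8.9662%.
r ≈ 8.9662% − 5.1% → 3.87%.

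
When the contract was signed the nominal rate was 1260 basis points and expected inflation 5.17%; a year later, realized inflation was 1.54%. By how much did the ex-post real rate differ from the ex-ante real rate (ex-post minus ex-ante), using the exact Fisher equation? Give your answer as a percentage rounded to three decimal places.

Ex-ante: (1 + 0.1260)/(1 + 0.0517) − 1 = 7.06475%
Ex-post: (1 + 0.1260)/(1 + 0.0154) − 1 = 10.89226%
Difference (ex-post − ex-ante) = 3.82751% → 3.828%.

3.828%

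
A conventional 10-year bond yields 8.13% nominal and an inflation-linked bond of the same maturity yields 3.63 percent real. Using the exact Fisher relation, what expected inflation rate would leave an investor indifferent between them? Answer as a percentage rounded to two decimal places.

4.34%

(1 + π) = (1 + i)/(1 + r) = 1.08130 / 1.03630 = 1.043424
Break-even inflation = 1.043424 − 1 → 4.34%.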